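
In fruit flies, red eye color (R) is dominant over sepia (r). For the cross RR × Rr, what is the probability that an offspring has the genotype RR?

Punnett square for RR × Rr:
Offspring genotypes: 2 RR, 2 Rr
Total offspring: 4
Count with target: 2
Probability: 2/4 = 1/2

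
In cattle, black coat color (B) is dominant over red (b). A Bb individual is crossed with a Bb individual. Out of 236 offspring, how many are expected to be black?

Punnett square for Bb × Bb:
Offspring genotypes: 1 BB, 2 Bb, 1 bb
black: 3, red: 1
black: 3 out of 4 → fraction 3/4
Expected count = 3/4 × 236 = 177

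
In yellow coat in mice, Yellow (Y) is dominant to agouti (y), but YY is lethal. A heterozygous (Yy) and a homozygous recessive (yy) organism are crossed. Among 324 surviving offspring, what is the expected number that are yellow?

Cross: Yy × yy
Punnett square offspring (before lethality): 2 Yy, 2 yy
No YY offspring are produced in this cross.
yellow: 2 out of 4 → fraction 1/2
Expected count = 1/2 × 324 = 162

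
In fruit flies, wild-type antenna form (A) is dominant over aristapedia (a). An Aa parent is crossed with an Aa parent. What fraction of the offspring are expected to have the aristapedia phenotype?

Punnett square for Aa × Aa:
Offspring genotypes: 1 AA, 2 Aa, 1 aa
Total offspring: 4
Count with target: 1
Probability: 1/4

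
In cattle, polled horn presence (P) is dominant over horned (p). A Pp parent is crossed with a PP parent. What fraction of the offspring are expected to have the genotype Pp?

Punnett square for Pp × PP:
Offspring genotypes: 2 PP, 2 Pp
Total offspring: 4
Count with target: 2
Probability: 2/4 = 1/2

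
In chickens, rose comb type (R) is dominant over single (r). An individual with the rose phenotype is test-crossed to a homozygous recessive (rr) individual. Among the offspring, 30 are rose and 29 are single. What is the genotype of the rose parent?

Test cross: ? × rr
Offspring: 30 rose, 29 single — approximately 1:1.
A 1:1 ratio in a test cross indicates the unknown parent is heterozygous (Rr).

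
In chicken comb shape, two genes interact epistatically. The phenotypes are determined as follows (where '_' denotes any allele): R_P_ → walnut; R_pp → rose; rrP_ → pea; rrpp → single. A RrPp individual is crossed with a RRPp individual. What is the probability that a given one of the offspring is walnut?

Cross: RrPp × RRPp — consider each gene separately:
R gene: Rr × RR → 2 RR, 2 Rr → 4 R_ (out of 4)
P gene: Pp × Pp → 1 PP, 2 Pp, 1 pp → 3 P_ : 1 pp (out of 4)
Genotype classes (out of 4 × 4 = 16): R_P_ = 4×3 = 12; R_pp = 4×1 = 4
Apply the phenotype rules: R_P_ (12) → walnut; R_pp (4) → rose
Phenotype counts (out of 16): 12 walnut, 4 rose
walnut: 12 out of 16
Probability: 12/16 = 3/4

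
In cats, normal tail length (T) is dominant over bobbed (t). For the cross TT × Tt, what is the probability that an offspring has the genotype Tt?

Punnett square for TT × Tt:
Offspring genotypes: 2 TT, 2 Tt
Total offspring: 4
Count with target: 2
Probability: 2/4 = 1/2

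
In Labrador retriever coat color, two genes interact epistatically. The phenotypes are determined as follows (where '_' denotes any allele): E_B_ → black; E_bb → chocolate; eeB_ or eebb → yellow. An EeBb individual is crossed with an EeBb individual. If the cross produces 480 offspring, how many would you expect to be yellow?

Cross: EeBb × EeBb — consider each gene separately:
E gene: Ee × Ee → 1 EE, 2 Ee, 1 ee → 3 E_ : 1 ee (out of 4)
B gene: Bb × Bb → 1 BB, 2 Bb, 1 bb → 3 B_ : 1 bb (out of 4)
Genotype classes (out of 4 × 4 = 16): E_B_ = 3×3 = 9; E_bb = 3×1 = 3; eeB_ = 1×3 = 3; eebb = 1×1 = 1
Apply the phenotype rules: E_B_ (9) → black; E_bb (3) → chocolate; eeB_ (3) + eebb (1) → yellow
Phenotype counts (out of 16): 9 black, 3 chocolate, 4 yellow
yellow: 4 out of 16 → fraction 1/4
Expected count = 1/4 × 480 = 120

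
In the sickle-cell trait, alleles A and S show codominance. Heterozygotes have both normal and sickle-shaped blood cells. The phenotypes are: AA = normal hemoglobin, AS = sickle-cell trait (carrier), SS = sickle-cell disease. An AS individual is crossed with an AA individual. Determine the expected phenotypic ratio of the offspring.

Punnett square for AS × AA:
Offspring genotypes: 2 AA, 2 AS
Phenotype counts: 2 normal hemoglobin, 2 sickle-cell trait (carrier)
Ratio: 1 normal hemoglobin : 1 sickle-cell trait (carrier)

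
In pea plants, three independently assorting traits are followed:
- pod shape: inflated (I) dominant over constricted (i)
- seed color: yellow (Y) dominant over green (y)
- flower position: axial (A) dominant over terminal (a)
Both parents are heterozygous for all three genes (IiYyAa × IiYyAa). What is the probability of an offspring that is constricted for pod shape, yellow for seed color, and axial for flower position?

Trihybrid cross: IiYyAa × IiYyAa
Each trait segregates independently with a 3:1 phenotypic ratio, so each gene contributes 3/4 (dominant) or 1/4 (recessive).
Target: constricted (pod shape), yellow (seed color), axial (flower position)
Probability = product of independent per-trait probabilities
= 1/4 × 3/4 × 3/4 = 9/64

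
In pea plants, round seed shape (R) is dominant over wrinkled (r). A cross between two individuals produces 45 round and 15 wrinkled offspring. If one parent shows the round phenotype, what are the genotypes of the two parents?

Observed offspring: 45 round, 15 wrinkled
The observed ratio simplifies to 3:1. Wrinkled (rr) offspring appear, so each parent must contribute one r allele. The parent stated to show round carries R, so it is Rr. The other parent is then either Rr or rr: Rr × rr would give a 1:1 split, whereas Rr × Rr gives 3:1 — matching the data. So both parents are heterozygous (Rr × Rr).
Parent genotypes: Rr × Rr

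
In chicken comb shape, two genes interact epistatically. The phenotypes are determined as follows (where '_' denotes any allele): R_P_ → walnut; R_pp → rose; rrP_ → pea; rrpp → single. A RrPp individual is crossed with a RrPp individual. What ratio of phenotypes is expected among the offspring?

Cross: RrPp × RrPp — consider each gene separately:
R gene: Rr × Rr → 1 RR, 2 Rr, 1 rr → 3 R_ : 1 rr (out of 4)
P gene: Pp × Pp → 1 PP, 2 Pp, 1 pp → 3 P_ : 1 pp (out of 4)
Genotype classes (out of 4 × 4 = 16): R_P_ = 3×3 = 9; R_pp = 3×1 = 3; rrP_ = 1×3 = 3; rrpp = 1×1 = 1
Apply the phenotype rules: R_P_ (9) → walnut; R_pp (3) → rose; rrP_ (3) → pea; rrpp (1) → single
Phenotype counts (out of 16): 9 walnut, 3 rose, 3 pea, 1 single
Ratio: 9 walnut : 3 rose : 3 pea : 1 single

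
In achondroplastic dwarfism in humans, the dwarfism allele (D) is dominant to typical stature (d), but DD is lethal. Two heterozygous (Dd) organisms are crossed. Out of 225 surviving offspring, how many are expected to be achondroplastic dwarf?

Cross: Dd × Dd
Punnett square offspring (before lethality): 1 DD, 2 Dd, 1 dd
The DD genotype is lethal (embryos die); surviving offspring: 2 Dd, 1 dd
achondroplastic dwarf: 2 out of 3 → fraction 2/3
Expected count = 2/3 × 225 = 150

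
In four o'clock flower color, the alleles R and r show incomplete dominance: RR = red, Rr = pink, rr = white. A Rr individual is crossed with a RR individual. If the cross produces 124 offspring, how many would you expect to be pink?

Punnett square for Rr × RR:
Offspring genotypes: 2 RR, 2 Rr
Phenotype counts: 2 red, 2 pink
pink: 2 out of 4 → fraction 1/2
Expected count = 1/2 × 124 = 62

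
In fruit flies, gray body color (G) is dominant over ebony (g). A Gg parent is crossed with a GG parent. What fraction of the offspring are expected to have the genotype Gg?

Punnett square for Gg × GG:
Offspring genotypes: 2 GG, 2 Gg
Total offspring: 4
Count with target: 2
Probability: 2/4 = 1/2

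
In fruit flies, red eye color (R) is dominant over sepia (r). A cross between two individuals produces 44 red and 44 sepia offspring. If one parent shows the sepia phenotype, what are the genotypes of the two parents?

Observed offspring: 44 red, 44 sepia
The observed ratio simplifies to 1:1. One parent shows sepia, so its genotype must be rr. A 1:1 offspring split requires the other parent to be heterozygous (Rr).
Parent genotypes: rr × Rr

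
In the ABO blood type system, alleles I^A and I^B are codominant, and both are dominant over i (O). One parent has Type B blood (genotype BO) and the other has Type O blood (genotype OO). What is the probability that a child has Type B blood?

Cross: BO × OO
Possible offspring genotypes: 2 BO, 2 OO
Blood type counts: 2 Type B, 2 Type O
Probability of Type B: 2/4 = 1/2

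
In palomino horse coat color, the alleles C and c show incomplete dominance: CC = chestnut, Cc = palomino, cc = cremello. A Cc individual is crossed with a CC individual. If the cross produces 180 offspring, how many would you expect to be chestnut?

Punnett square for Cc × CC:
Offspring genotypes: 2 CC, 2 Cc
Phenotype counts: 2 chestnut, 2 palomino
chestnut: 2 out of 4 → fraction 1/2
Expected count = 1/2 × 180 = 90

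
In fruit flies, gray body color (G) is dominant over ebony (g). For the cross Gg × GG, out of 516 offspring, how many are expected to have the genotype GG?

Punnett square for Gg × GG:
Offspring genotypes: 2 GG, 2 Gg
Total offspring: 4
Count with target: 2
Probability: 2/4 = 1/2
Expected count = 1/2 × 516 = 258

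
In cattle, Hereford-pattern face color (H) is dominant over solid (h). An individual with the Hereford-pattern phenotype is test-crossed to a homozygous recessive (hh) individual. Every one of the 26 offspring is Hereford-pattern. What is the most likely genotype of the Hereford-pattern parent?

Test cross: ? × hh
All offspring are Hereford-pattern.
If the unknown parent were heterozygous (Hh), about half of 26 offspring would be solid; none are. The unknown parent is most likely homozygous dominant (HH).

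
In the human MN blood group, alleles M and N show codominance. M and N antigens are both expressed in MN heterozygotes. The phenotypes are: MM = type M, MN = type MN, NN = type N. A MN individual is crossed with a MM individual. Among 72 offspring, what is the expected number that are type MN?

Punnett square for MN × MM:
Offspring genotypes: 2 MM, 2 MN
Phenotype counts: 2 type M, 2 type MN
type MN: 2 out of 4 → fraction 1/2
Expected count = 1/2 × 72 = 36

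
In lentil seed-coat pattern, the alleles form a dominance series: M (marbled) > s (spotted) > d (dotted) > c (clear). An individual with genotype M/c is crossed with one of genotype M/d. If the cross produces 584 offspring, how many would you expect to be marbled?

Cross: M/c × M/d
Allele dominance: M > s > d > c
Offspring genotypes: 1 M/M, 1 M/d, 1 M/c, 1 d/c
Phenotype counts: 3 marbled, 1 dotted
marbled: 3 out of 4 → fraction 3/4
Expected count = 3/4 × 584 = 438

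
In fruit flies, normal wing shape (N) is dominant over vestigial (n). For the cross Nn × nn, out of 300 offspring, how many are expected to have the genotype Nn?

Punnett square for Nn × nn:
Offspring genotypes: 2 Nn, 2 nn
Total offspring: 4
Count with target: 2
Probability: 2/4 = 1/2
Expected count = 1/2 × 300 = 150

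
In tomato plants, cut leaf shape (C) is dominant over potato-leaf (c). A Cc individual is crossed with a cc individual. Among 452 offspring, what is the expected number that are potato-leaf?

Punnett square for Cc × cc:
Offspring genotypes: 2 Cc, 2 cc
cut: 2, potato-leaf: 2
potato-leaf: 2 out of 4 → fraction 1/2
Expected count = 1/2 × 452 = 226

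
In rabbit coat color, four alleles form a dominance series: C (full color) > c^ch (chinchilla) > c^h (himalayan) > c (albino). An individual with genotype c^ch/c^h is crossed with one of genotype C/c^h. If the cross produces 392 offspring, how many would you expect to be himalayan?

Cross: c^ch/c^h × C/c^h
Allele dominance: C > c^ch > c^h > c
Offspring genotypes: 1 C/c^ch, 1 c^ch/c^h, 1 C/c^h, 1 c^h/c^h
Phenotype counts: 2 full color, 1 chinchilla, 1 himalayan
himalayan: 1 out of 4 → fraction 1/4
Expected count = 1/4 × 392 = 98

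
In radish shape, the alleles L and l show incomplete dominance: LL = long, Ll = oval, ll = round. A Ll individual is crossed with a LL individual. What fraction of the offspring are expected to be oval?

Punnett square for Ll × LL:
Offspring genotypes: 2 LL, 2 Ll
Phenotype counts: 2 long, 2 oval
oval: 2 out of 4
Probability: 2/4 = 1/2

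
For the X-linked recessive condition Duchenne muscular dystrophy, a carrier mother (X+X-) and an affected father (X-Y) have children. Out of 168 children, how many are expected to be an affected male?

Cross: X+X- × X-Y
Offspring: 1 X+X-, 1 X+Y, 1 X-X-, 1 X-Y
Probability of an affected male: 1/4
Expected count = 1/4 × 168 = 42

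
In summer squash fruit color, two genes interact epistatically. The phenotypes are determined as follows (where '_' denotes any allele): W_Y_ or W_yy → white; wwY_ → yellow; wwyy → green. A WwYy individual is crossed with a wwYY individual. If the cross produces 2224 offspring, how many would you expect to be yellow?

Cross: WwYy × wwYY — consider each gene separately:
W gene: Ww × ww → 2 Ww, 2 ww → 2 W_ : 2 ww (out of 4)
Y gene: Yy × YY → 2 YY, 2 Yy → 4 Y_ (out of 4)
Genotype classes (out of 4 × 4 = 16): W_Y_ = 2×4 = 8; wwY_ = 2×4 = 8
Apply the phenotype rules: W_Y_ (8) → white; wwY_ (8) → yellow
Phenotype counts (out of 16): 8 white, 8 yellow
yellow: 8 out of 16 → fraction 1/2
Expected count = 1/2 × 2224 = 1112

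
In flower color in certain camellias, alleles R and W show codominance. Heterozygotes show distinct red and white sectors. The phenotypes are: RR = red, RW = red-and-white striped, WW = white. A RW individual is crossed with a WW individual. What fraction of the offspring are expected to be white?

Punnett square for RW × WW:
Offspring genotypes: 2 RW, 2 WW
Phenotype counts: 2 red-and-white striped, 2 white
white: 2 out of 4
Probability: 2/4 = 1/2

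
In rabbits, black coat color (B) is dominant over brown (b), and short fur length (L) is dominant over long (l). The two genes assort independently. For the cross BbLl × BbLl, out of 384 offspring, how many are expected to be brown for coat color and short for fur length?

Dihybrid cross BbLl × BbLl — consider each gene separately:
coat color: Bb × Bb → 1 BB, 2 Bb, 1 bb → 3 B_ : 1 bb (out of 4)
fur length: Ll × Ll → 1 LL, 2 Ll, 1 ll → 3 L_ : 1 ll (out of 4)
Looking for: brown (bb) and short (L_)
P(brown) = 1/4, P(short) = 3/4
P(both) = 1/4 × 3/4 = 3/16
Expected count = 3/16 × 384 = 72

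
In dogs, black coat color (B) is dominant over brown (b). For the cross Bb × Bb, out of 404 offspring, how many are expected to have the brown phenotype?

Punnett square for Bb × Bb:
Offspring genotypes: 1 BB, 2 Bb, 1 bb
Total offspring: 4
Count with target: 1
Probability: 1/4
Expected count = 1/4 × 404 = 101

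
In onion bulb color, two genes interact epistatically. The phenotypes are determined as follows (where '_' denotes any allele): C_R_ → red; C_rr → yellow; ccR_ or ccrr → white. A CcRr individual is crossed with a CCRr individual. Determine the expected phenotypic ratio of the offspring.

Cross: CcRr × CCRr — consider each gene separately:
C gene: Cc × CC → 2 CC, 2 Cc → 4 C_ (out of 4)
R gene: Rr × Rr → 1 RR, 2 Rr, 1 rr → 3 R_ : 1 rr (out of 4)
Genotype classes (out of 4 × 4 = 16): C_R_ = 4×3 = 12; C_rr = 4×1 = 4
Apply the phenotype rules: C_R_ (12) → red; C_rr (4) → yellow
Phenotype counts (out of 16): 12 red, 4 yellow
Ratio: 3 red : 1 yellow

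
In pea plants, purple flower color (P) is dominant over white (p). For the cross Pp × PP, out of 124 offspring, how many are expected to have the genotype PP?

Punnett square for Pp × PP:
Offspring genotypes: 2 PP, 2 Pp
Total offspring: 4
Count with target: 2
Probability: 2/4 = 1/2
Expected count = 1/2 × 124 = 62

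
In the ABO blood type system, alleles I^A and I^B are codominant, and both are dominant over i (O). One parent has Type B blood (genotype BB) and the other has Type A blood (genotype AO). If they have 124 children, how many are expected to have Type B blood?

Cross: BB × AO
Possible offspring genotypes: 2 AB, 2 BO
Blood type counts: 2 Type AB, 2 Type B
Probability of Type B: 2/4 = 1/2
Expected count = 1/2 × 124 = 62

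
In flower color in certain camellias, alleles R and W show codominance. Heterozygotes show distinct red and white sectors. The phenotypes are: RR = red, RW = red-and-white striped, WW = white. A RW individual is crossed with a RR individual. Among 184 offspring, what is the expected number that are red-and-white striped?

Punnett square for RW × RR:
Offspring genotypes: 2 RR, 2 RW
Phenotype counts: 2 red, 2 red-and-white striped
red-and-white striped: 2 out of 4 → fraction 1/2
Expected count = 1/2 × 184 = 92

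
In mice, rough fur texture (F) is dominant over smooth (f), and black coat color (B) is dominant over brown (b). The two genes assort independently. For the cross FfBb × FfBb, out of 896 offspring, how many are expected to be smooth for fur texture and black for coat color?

Dihybrid cross FfBb × FfBb — consider each gene separately:
fur texture: Ff × Ff → 1 FF, 2 Ff, 1 ff → 3 F_ : 1 ff (out of 4)
coat color: Bb × Bb → 1 BB, 2 Bb, 1 bb → 3 B_ : 1 bb (out of 4)
Looking for: smooth (ff) and black (B_)
P(smooth) = 1/4, P(black) = 3/4
P(both) = 1/4 × 3/4 = 3/16
Expected count = 3/16 × 896 = 168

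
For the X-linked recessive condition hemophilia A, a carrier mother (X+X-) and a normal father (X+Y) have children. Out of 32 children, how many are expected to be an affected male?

Cross: X+X- × X+Y
Offspring: 1 X+X+, 1 X+Y, 1 X+X-, 1 X-Y
Probability of an affected male: 1/4
Expected count = 1/4 × 32 = 8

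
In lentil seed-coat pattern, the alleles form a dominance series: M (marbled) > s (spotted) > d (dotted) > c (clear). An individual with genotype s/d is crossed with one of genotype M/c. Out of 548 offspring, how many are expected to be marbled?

Cross: s/d × M/c
Allele dominance: M > s > d > c
Offspring genotypes: 1 M/s, 1 s/c, 1 M/d, 1 d/c
Phenotype counts: 2 marbled, 1 spotted, 1 dotted
marbled: 2 out of 4 → fraction 1/2
Expected count = 1/2 × 548 = 274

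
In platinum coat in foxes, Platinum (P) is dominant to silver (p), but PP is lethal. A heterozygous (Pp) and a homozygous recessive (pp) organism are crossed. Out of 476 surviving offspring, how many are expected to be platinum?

Cross: Pp × pp
Punnett square offspring (before lethality): 2 Pp, 2 pp
No PP offspring are produced in this cross.
platinum: 2 out of 4 → fraction 1/2
Expected count = 1/2 × 476 = 238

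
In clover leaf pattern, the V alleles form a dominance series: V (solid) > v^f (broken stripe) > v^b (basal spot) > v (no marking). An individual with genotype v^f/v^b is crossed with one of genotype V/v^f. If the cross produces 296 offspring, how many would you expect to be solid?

Cross: v^f/v^b × V/v^f
Allele dominance: V > v^f > v^b > v
Offspring genotypes: 1 V/v^f, 1 v^f/v^f, 1 V/v^b, 1 v^f/v^b
Phenotype counts: 2 solid, 2 broken stripe
solid: 2 out of 4 → fraction 1/2
Expected count = 1/2 × 296 = 148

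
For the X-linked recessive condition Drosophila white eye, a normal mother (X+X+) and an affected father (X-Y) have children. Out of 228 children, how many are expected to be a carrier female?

Cross: X+X+ × X-Y
Offspring: 2 X+X-, 2 X+Y
Probability of a carrier female: 2/4 = 1/2
Expected count = 1/2 × 228 = 114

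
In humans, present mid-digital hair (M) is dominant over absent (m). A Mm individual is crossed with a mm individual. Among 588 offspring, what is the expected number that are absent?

Punnett square for Mm × mm:
Offspring genotypes: 2 Mm, 2 mm
present: 2, absent: 2
absent: 2 out of 4 → fraction 1/2
Expected count = 1/2 × 588 = 294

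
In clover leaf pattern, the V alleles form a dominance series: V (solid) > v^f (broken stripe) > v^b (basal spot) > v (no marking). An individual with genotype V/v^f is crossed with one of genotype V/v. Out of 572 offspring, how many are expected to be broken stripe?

Cross: V/v^f × V/v
Allele dominance: V > v^f > v^b > v
Offspring genotypes: 1 V/V, 1 V/v, 1 V/v^f, 1 v^f/v
Phenotype counts: 3 solid, 1 broken stripe
broken stripe: 1 out of 4 → fraction 1/4
Expected count = 1/4 × 572 = 143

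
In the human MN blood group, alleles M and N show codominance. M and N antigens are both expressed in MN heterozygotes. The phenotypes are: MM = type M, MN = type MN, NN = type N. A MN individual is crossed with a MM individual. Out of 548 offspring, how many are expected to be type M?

Punnett square for MN × MM:
Offspring genotypes: 2 MM, 2 MN
Phenotype counts: 2 type M, 2 type MN
type M: 2 out of 4 → fraction 1/2
Expected count = 1/2 × 548 = 274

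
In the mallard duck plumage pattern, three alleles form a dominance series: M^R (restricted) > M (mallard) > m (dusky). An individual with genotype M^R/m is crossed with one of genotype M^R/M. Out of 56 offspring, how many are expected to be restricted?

Cross: M^R/m × M^R/M
Allele dominance: M^R > M > m
Offspring genotypes: 1 M^R/M^R, 1 M^R/M, 1 M^R/m, 1 M/m
Phenotype counts: 3 restricted, 1 mallard
restricted: 3 out of 4 → fraction 3/4
Expected count = 3/4 × 56 = 42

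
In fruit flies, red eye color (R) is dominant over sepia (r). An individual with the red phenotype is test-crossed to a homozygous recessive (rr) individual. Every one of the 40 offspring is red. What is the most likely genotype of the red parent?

Test cross: ? × rr
All offspring are red.
If the unknown parent were heterozygous (Rr), about half of 40 offspring would be sepia; none are. The unknown parent is most likely homozygous dominant (RR).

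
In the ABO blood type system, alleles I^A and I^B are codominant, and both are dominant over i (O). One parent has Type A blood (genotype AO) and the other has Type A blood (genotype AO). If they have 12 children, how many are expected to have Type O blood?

Cross: AO × AO
Possible offspring genotypes: 1 AA, 2 AO, 1 OO
Blood type counts: 3 Type A, 1 Type O
Probability of Type O: 1/4
Expected count = 1/4 × 12 = 3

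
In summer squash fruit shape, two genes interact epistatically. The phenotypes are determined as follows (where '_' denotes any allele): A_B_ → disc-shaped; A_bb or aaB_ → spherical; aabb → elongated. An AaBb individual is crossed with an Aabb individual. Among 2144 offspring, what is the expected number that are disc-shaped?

Cross: AaBb × Aabb — consider each gene separately:
A gene: Aa × Aa → 1 AA, 2 Aa, 1 aa → 3 A_ : 1 aa (out of 4)
B gene: Bb × bb → 2 Bb, 2 bb → 2 B_ : 2 bb (out of 4)
Genotype classes (out of 4 × 4 = 16): A_B_ = 3×2 = 6; A_bb = 3×2 = 6; aaB_ = 1×2 = 2; aabb = 1×2 = 2
Apply the phenotype rules: A_B_ (6) → disc-shaped; A_bb (6) + aaB_ (2) → spherical; aabb (2) → elongated
Phenotype counts (out of 16): 6 disc-shaped, 8 spherical, 2 elongated
disc-shaped: 6 out of 16 → fraction 3/8
Expected count = 3/8 × 2144 = 804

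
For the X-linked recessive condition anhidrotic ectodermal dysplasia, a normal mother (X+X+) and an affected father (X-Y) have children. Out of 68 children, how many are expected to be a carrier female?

Cross: X+X+ × X-Y
Offspring: 2 X+X-, 2 X+Y
Probability of a carrier female: 2/4 = 1/2
Expected count = 1/2 × 68 = 34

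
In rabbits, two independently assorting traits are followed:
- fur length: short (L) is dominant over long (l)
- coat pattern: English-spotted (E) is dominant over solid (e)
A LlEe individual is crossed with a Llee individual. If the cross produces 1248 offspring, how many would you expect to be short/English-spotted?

Dihybrid cross LlEe × Llee — consider each gene separately:
fur length: Ll × Ll → 1 LL, 2 Ll, 1 ll → 3 L_ : 1 ll (out of 4)
coat pattern: Ee × ee → 2 Ee, 2 ee → 2 E_ : 2 ee (out of 4)
Combine (counts out of 4 × 4 = 16): short/English-spotted (L_E_) = 3×2 = 6; short/solid (L_ee) = 3×2 = 6; long/English-spotted (llE_) = 1×2 = 2; long/solid (llee) = 1×2 = 2
Phenotype counts (out of 16): 6 short/English-spotted, 6 short/solid, 2 long/English-spotted, 2 long/solid
short/English-spotted: 6 out of 16 → fraction 3/8
Expected count = 3/8 × 1248 = 468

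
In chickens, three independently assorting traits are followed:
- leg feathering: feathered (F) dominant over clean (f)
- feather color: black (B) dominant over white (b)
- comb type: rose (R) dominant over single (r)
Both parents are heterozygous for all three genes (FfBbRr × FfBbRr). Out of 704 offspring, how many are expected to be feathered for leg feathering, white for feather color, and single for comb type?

Trihybrid cross: FfBbRr × FfBbRr
Each trait segregates independently with a 3:1 phenotypic ratio, so each gene contributes 3/4 (dominant) or 1/4 (recessive).
Target: feathered (leg feathering), white (feather color), single (comb type)
Probability = product of independent per-trait probabilities
= 3/4 × 1/4 × 1/4 = 3/64
Expected count = 3/64 × 704 = 33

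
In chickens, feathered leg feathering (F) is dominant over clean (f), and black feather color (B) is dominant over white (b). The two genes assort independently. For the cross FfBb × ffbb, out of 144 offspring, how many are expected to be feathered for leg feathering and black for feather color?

Dihybrid cross FfBb × ffbb — consider each gene separately:
leg feathering: Ff × ff → 2 Ff, 2 ff → 2 F_ : 2 ff (out of 4)
feather color: Bb × bb → 2 Bb, 2 bb → 2 B_ : 2 bb (out of 4)
Looking for: feathered (F_) and black (B_)
P(feathered) = 2/4, P(black) = 2/4
P(both) = 2/4 × 2/4 = 4/16 = 1/4
Expected count = 1/4 × 144 = 36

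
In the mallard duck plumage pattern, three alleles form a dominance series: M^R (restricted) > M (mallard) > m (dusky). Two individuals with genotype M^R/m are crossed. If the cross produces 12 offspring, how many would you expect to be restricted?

Cross: M^R/m × M^R/m
Allele dominance: M^R > M > m
Offspring genotypes: 1 M^R/M^R, 2 M^R/m, 1 m/m
Phenotype counts: 3 restricted, 1 dusky
restricted: 3 out of 4 → fraction 3/4
Expected count = 3/4 × 12 = 9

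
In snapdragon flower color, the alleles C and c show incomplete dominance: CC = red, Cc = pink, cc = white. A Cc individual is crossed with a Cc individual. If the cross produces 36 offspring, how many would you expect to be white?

Punnett square for Cc × Cc:
Offspring genotypes: 1 CC, 2 Cc, 1 cc
Phenotype counts: 1 red, 2 pink, 1 white
white: 1 out of 4 → fraction 1/4
Expected count = 1/4 × 36 = 9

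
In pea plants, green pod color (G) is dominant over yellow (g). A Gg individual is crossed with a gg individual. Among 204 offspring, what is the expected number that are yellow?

Punnett square for Gg × gg:
Offspring genotypes: 2 Gg, 2 gg
green: 2, yellow: 2
yellow: 2 out of 4 → fraction 1/2
Expected count = 1/2 × 204 = 102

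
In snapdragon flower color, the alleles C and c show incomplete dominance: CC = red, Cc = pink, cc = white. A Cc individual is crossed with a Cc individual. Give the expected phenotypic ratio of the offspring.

Punnett square for Cc × Cc:
Offspring genotypes: 1 CC, 2 Cc, 1 cc
Phenotype counts: 1 red, 2 pink, 1 white
Ratio: 1 red : 2 pink : 1 white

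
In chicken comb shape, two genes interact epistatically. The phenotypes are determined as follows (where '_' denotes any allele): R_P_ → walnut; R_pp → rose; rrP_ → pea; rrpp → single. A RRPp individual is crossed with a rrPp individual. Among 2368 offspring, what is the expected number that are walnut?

Cross: RRPp × rrPp — consider each gene separately:
R gene: RR × rr → 4 Rr → 4 R_ (out of 4)
P gene: Pp × Pp → 1 PP, 2 Pp, 1 pp → 3 P_ : 1 pp (out of 4)
Genotype classes (out of 4 × 4 = 16): R_P_ = 4×3 = 12; R_pp = 4×1 = 4
Apply the phenotype rules: R_P_ (12) → walnut; R_pp (4) → rose
Phenotype counts (out of 16): 12 walnut, 4 rose
walnut: 12 out of 16 → fraction 3/4
Expected count = 3/4 × 2368 = 1776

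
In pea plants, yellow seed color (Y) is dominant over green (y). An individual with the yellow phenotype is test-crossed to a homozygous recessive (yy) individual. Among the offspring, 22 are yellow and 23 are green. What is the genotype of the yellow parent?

Test cross: ? × yy
Offspring: 22 yellow, 23 green — approximately 1:1.
A 1:1 ratio in a test cross indicates the unknown parent is heterozygous (Yy).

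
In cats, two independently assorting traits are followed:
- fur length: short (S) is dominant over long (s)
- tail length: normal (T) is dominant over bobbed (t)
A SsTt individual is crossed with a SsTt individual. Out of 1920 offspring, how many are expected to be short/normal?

Dihybrid cross SsTt × SsTt — consider each gene separately:
fur length: Ss × Ss → 1 SS, 2 Ss, 1 ss → 3 S_ : 1 ss (out of 4)
tail length: Tt × Tt → 1 TT, 2 Tt, 1 tt → 3 T_ : 1 tt (out of 4)
Combine (counts out of 4 × 4 = 16): short/normal (S_T_) = 3×3 = 9; short/bobbed (S_tt) = 3×1 = 3; long/normal (ssT_) = 1×3 = 3; long/bobbed (sstt) = 1×1 = 1
Phenotype counts (out of 16): 9 short/normal, 3 short/bobbed, 3 long/normal, 1 long/bobbed
short/normal: 9 out of 16 → fraction 9/16
Expected count = 9/16 × 1920 = 1080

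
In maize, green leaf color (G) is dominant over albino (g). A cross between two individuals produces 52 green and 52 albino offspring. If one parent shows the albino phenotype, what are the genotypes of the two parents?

Observed offspring: 52 green, 52 albino
The observed ratio simplifies to 1:1. One parent shows albino, so its genotype must be gg. A 1:1 offspring split requires the other parent to be heterozygous (Gg).
Parent genotypes: gg × Gg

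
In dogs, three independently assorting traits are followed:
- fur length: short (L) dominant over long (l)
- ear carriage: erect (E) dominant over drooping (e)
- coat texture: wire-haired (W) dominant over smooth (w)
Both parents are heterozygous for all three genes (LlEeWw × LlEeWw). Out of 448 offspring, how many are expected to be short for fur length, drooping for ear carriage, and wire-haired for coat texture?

Trihybrid cross: LlEeWw × LlEeWw
Each trait segregates independently with a 3:1 phenotypic ratio, so each gene contributes 3/4 (dominant) or 1/4 (recessive).
Target: short (fur length), drooping (ear carriage), wire-haired (coat texture)
Probability = product of independent per-trait probabilities
= 3/4 × 1/4 × 3/4 = 9/64
Expected count = 9/64 × 448 = 63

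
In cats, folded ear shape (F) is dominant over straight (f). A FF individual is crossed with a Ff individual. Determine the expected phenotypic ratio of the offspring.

Punnett square for FF × Ff:
Offspring genotypes: 2 FF, 2 Ff
folded: 4, straight: 0
Ratio: all folded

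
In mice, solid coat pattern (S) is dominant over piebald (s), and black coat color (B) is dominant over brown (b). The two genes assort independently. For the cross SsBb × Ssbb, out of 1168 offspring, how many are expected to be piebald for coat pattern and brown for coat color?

Dihybrid cross SsBb × Ssbb — consider each gene separately:
coat pattern: Ss × Ss → 1 SS, 2 Ss, 1 ss → 3 S_ : 1 ss (out of 4)
coat color: Bb × bb → 2 Bb, 2 bb → 2 B_ : 2 bb (out of 4)
Looking for: piebald (ss) and brown (bb)
P(piebald) = 1/4, P(brown) = 2/4
P(both) = 1/4 × 2/4 = 2/16 = 1/8
Expected count = 1/8 × 1168 = 146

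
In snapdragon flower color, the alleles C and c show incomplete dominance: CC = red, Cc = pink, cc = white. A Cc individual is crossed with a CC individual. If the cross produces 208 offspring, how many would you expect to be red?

Punnett square for Cc × CC:
Offspring genotypes: 2 CC, 2 Cc
Phenotype counts: 2 red, 2 pink
red: 2 out of 4 → fraction 1/2
Expected count = 1/2 × 208 = 104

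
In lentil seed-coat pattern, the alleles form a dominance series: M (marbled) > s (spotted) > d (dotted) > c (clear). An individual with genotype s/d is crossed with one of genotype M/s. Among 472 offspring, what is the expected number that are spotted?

Cross: s/d × M/s
Allele dominance: M > s > d > c
Offspring genotypes: 1 M/s, 1 s/s, 1 M/d, 1 s/d
Phenotype counts: 2 marbled, 2 spotted
spotted: 2 out of 4 → fraction 1/2
Expected count = 1/2 × 472 = 236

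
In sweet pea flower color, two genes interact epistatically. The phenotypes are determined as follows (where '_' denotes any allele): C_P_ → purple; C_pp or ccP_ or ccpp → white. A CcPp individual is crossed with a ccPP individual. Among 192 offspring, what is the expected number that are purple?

Cross: CcPp × ccPP — consider each gene separately:
C gene: Cc × cc → 2 Cc, 2 cc → 2 C_ : 2 cc (out of 4)
P gene: Pp × PP → 2 PP, 2 Pp → 4 P_ (out of 4)
Genotype classes (out of 4 × 4 = 16): C_P_ = 2×4 = 8; ccP_ = 2×4 = 8
Apply the phenotype rules: C_P_ (8) → purple; ccP_ (8) → white
Phenotype counts (out of 16): 8 purple, 8 white
purple: 8 out of 16 → fraction 1/2
Expected count = 1/2 × 192 = 96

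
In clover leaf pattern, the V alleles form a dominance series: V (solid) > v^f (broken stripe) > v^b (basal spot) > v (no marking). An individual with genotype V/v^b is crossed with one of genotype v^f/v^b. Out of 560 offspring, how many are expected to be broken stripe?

Cross: V/v^b × v^f/v^b
Allele dominance: V > v^f > v^b > v
Offspring genotypes: 1 V/v^f, 1 V/v^b, 1 v^f/v^b, 1 v^b/v^b
Phenotype counts: 2 solid, 1 broken stripe, 1 basal spot
broken stripe: 1 out of 4 → fraction 1/4
Expected count = 1/4 × 560 = 140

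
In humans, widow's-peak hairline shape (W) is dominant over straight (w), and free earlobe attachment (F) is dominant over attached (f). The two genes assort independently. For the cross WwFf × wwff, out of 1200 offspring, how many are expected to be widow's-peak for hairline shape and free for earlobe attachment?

Dihybrid cross WwFf × wwff — consider each gene separately:
hairline shape: Ww × ww → 2 Ww, 2 ww → 2 W_ : 2 ww (out of 4)
earlobe attachment: Ff × ff → 2 Ff, 2 ff → 2 F_ : 2 ff (out of 4)
Looking for: widow's-peak (W_) and free (F_)
P(widow's-peak) = 2/4, P(free) = 2/4
P(both) = 2/4 × 2/4 = 4/16 = 1/4
Expected count = 1/4 × 1200 = 300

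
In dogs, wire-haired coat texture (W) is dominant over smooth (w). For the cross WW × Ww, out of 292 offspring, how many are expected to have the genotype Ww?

Punnett square for WW × Ww:
Offspring genotypes: 2 WW, 2 Ww
Total offspring: 4
Count with target: 2
Probability: 2/4 = 1/2
Expected count = 1/2 × 292 = 146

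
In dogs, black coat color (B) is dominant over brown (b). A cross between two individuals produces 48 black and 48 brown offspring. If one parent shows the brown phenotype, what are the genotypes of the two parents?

Observed offspring: 48 black, 48 brown
The observed ratio simplifies to 1:1. One parent shows brown, so its genotype must be bb. A 1:1 offspring split requires the other parent to be heterozygous (Bb).
Parent genotypes: bb × Bb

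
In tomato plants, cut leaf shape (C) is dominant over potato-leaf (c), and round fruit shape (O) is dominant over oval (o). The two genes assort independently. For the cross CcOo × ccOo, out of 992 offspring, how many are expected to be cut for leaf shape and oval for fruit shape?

Dihybrid cross CcOo × ccOo — consider each gene separately:
leaf shape: Cc × cc → 2 Cc, 2 cc → 2 C_ : 2 cc (out of 4)
fruit shape: Oo × Oo → 1 OO, 2 Oo, 1 oo → 3 O_ : 1 oo (out of 4)
Looking for: cut (C_) and oval (oo)
P(cut) = 2/4, P(oval) = 1/4
P(both) = 2/4 × 1/4 = 2/16 = 1/8
Expected count = 1/8 × 992 = 124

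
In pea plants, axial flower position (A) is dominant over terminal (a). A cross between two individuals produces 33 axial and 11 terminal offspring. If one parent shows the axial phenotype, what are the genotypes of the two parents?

Observed offspring: 33 axial, 11 terminal
The observed ratio simplifies to 3:1. Terminal (aa) offspring appear, so each parent must contribute one a allele. The parent stated to show axial carries A, so it is Aa. The other parent is then either Aa or aa: Aa × aa would give a 1:1 split, whereas Aa × Aa gives 3:1 — matching the data. So both parents are heterozygous (Aa × Aa).
Parent genotypes: Aa × Aa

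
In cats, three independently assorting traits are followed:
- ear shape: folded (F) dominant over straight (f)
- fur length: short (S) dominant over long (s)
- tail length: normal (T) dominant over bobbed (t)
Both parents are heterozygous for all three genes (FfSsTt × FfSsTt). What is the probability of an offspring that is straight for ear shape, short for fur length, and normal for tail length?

Trihybrid cross: FfSsTt × FfSsTt
Each trait segregates independently with a 3:1 phenotypic ratio, so each gene contributes 3/4 (dominant) or 1/4 (recessive).
Target: straight (ear shape), short (fur length), normal (tail length)
Probability = product of independent per-trait probabilities
= 1/4 × 3/4 × 3/4 = 9/64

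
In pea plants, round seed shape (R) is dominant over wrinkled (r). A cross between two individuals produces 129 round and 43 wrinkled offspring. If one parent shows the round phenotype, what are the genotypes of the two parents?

Observed offspring: 129 round, 43 wrinkled
The observed ratio simplifies to 3:1. Wrinkled (rr) offspring appear, so each parent must contribute one r allele. The parent stated to show round carries R, so it is Rr. The other parent is then either Rr or rr: Rr × rr would give a 1:1 split, whereas Rr × Rr gives 3:1 — matching the data. So both parents are heterozygous (Rr × Rr).
Parent genotypes: Rr × Rr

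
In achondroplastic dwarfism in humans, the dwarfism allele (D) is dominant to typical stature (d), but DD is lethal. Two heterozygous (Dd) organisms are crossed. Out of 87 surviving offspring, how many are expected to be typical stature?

Cross: Dd × Dd
Punnett square offspring (before lethality): 1 DD, 2 Dd, 1 dd
The DD genotype is lethal (embryos die); surviving offspring: 2 Dd, 1 dd
typical stature: 1 out of 3 → fraction 1/3
Expected count = 1/3 × 87 = 29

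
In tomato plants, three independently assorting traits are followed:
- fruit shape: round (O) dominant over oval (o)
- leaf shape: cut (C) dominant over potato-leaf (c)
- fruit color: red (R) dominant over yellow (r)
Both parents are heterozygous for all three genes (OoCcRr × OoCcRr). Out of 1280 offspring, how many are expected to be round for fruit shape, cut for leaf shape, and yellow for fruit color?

Trihybrid cross: OoCcRr × OoCcRr
Each trait segregates independently with a 3:1 phenotypic ratio, so each gene contributes 3/4 (dominant) or 1/4 (recessive).
Target: round (fruit shape), cut (leaf shape), yellow (fruit color)
Probability = product of independent per-trait probabilities
= 3/4 × 3/4 × 1/4 = 9/64
Expected count = 9/64 × 1280 = 180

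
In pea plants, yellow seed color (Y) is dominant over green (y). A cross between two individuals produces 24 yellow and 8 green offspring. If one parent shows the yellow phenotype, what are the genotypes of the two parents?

Observed offspring: 24 yellow, 8 green
The observed ratio simplifies to 3:1. Green (yy) offspring appear, so each parent must contribute one y allele. The parent stated to show yellow carries Y, so it is Yy. The other parent is then either Yy or yy: Yy × yy would give a 1:1 split, whereas Yy × Yy gives 3:1 — matching the data. So both parents are heterozygous (Yy × Yy).
Parent genotypes: Yy × Yy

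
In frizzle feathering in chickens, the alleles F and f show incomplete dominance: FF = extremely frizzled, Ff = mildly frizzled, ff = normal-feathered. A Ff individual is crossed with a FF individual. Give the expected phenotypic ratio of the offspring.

Punnett square for Ff × FF:
Offspring genotypes: 2 FF, 2 Ff
Phenotype counts: 2 extremely frizzled, 2 mildly frizzled
Ratio: 1 extremely frizzled : 1 mildly frizzled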